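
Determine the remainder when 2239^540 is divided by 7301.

2563

540 in binary is 1000011100, i.e. 540 = 512 + 16 + 8 + 4.
2239^1 ≡ 2239 (mod 7301)
2239^2 ≡ 2239^2 = 5013121 ≡ 4635 (mod 7301)
2239^4 ≡ 4635^2 = 21483225 ≡ 3683 (mod 7301)
2239^8 ≡ 3683^2 = 13564489 ≡ 6532 (mod 7301)
2239^16 ≡ 6532^2 = 42667024 ≡ 7281 (mod 7301)
2239^32 ≡ 7281^2 = 53012961 ≡ 400 (mod 7301)
2239^64 ≡ 400^2 = 160000 ≡ 6679 (mod 7301)
2239^128 ≡ 6679^2 = 44609041 ≡ 7232 (mod 7301)
2239^256 ≡ 7232^2 = 52301824 ≡ 4761 (mod 7301)
2239^512 ≡ 4761^2 = 22667121 ≡ 4817 (mod 7301)
2239^540 = 2239^512 * 2239^16 * 2239^8 * 2239^4 ≡ 4817 * 7281 * 6532 * 3683 (mod 7301).
Accumulate the product:
4817 * 7281 = 35072577 ≡ 5874
5874 * 6532 = 38368968 ≡ 2213
2213 * 3683 = 8150479 ≡ 2563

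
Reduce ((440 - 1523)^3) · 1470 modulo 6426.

440 - 1523 = -1083 ≡ 5343 (mod 6426)
(5343)^3 ≡ 1485 (mod 6426)
1485 · 1470 = 2182950 ≡ 4536 (mod 6426)

4536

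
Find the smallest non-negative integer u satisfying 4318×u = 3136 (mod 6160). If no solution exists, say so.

112

gcd(4318, 6160) = 2, and 2 | 3136, so solutions exist.
Divide through by 2: 2159×u = 1568 (mod 3080).
2159⁻¹ ≡ 719 (mod 3080).
u ≡ 719×1568 ≡ 112 (mod 3080).
The smallest non-negative solution is u = 112.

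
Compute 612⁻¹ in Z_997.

448

By the extended Euclidean algorithm:
997 = 1×612 + 385
612 = 1×385 + 227
385 = 1×227 + 158
227 = 1×158 + 69
158 = 2×69 + 20
69 = 3×20 + 9
20 = 2×9 + 2
9 = 4×2 + 1
2 = 2×1 + 0
gcd(612, 997) = 1, so the inverse exists.
Bézout: 1 = −275×997 + 448×612.
So 612⁻¹ ≡ 448 (mod 997).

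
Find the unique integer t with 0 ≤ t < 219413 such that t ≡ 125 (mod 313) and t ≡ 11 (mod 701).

313⁻¹ mod 701: 313·486 ≡ 1 (mod 701), so 313⁻¹ ≡ 486.
t = 125 + 313·((11 − 125)·486 mod 701) = 125 + 313·676 = 211713.

211713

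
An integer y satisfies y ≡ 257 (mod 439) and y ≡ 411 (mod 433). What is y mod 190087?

439⁻¹ mod 433: 439·361 ≡ 1 (mod 433), so 439⁻¹ ≡ 361.
y = 257 + 439·((411 − 257)·361 mod 433) = 257 + 439·170 = 74887.

74887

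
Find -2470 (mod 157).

-2470 = -16·157 + 42, so -2470 ≡ 42 (mod 157).

42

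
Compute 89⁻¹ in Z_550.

By the extended Euclidean algorithm:
550 = 6·89 + 16
89 = 5·16 + 9
16 = 1·9 + 7
9 = 1·7 + 2
7 = 3·2 + 1
2 = 2·1 + 0
gcd(89, 550) = 1, so the inverse exists.
Back-substitute for 1:
1 = 1·7 − 3·2
  = −3·9 + 4·7
  = 4·16 − 7·9
  = −7·89 + 39·16
  = 39·550 − 241·89
So 89⁻¹ ≡ −241 ≡ 309 (mod 550).

309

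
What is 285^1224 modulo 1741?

757

By square-and-multiply:
1224 in binary is 10011001000, i.e. 1224 = 1024 + 128 + 64 + 8.
285^1 ≡ 285 (mod 1741)
285^2 ≡ 285^2 = 81225 ≡ 1139 (mod 1741)
285^4 ≡ 1139^2 = 1297321 ≡ 276 (mod 1741)
285^8 ≡ 276^2 = 76176 ≡ 1313 (mod 1741)
285^16 ≡ 1313^2 = 1723969 ≡ 379 (mod 1741)
285^32 ≡ 379^2 = 143641 ≡ 879 (mod 1741)
285^64 ≡ 879^2 = 772641 ≡ 1378 (mod 1741)
285^128 ≡ 1378^2 = 1898884 ≡ 1194 (mod 1741)
285^256 ≡ 1194^2 = 1425636 ≡ 1498 (mod 1741)
285^512 ≡ 1498^2 = 2244004 ≡ 1596 (mod 1741)
285^1024 ≡ 1596^2 = 2547216 ≡ 133 (mod 1741)
285^1224 = 285^1024 * 285^128 * 285^64 * 285^8 ≡ 133 * 1194 * 1378 * 1313 (mod 1741).
Accumulate the product:
133 * 1194 = 158802 ≡ 371
371 * 1378 = 511238 ≡ 1125
1125 * 1313 = 1477125 ≡ 757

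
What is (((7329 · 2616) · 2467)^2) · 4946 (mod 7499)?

7329 · 2616 = 19172664 ≡ 5220 (mod 7499)
5220 · 2467 = 12877740 ≡ 1957 (mod 7499)
(1957)^2 ≡ 5359 (mod 7499)
5359 · 4946 = 26505614 ≡ 4148 (mod 7499)

4148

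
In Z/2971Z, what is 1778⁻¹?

904

2971 = 1·1778 + 1193
1778 = 1·1193 + 585
1193 = 2·585 + 23
585 = 25·23 + 10
23 = 2·10 + 3
10 = 3·3 + 1
3 = 3·1 + 0
gcd(1778, 2971) = 1, so the inverse exists.
Back-substitute for 1:
1 = 1·10 − 3·3
  = −3·23 + 7·10
  = 7·585 − 178·23
  = −178·1193 + 363·585
  = 363·1778 − 541·1193
  = −541·2971 + 904·1778
So 1778⁻¹ ≡ 904 (mod 2971).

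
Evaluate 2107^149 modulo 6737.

3769

149 in binary is 10010101, i.e. 149 = 128 + 16 + 4 + 1.
2107^1 ≡ 2107 (mod 6737)
2107^2 ≡ 2107^2 = 4439449 ≡ 6503 (mod 6737)
2107^4 ≡ 6503^2 = 42289009 ≡ 860 (mod 6737)
2107^8 ≡ 860^2 = 739600 ≡ 5267 (mod 6737)
2107^16 ≡ 5267^2 = 27741289 ≡ 5060 (mod 6737)
2107^32 ≡ 5060^2 = 25603600 ≡ 3000 (mod 6737)
2107^64 ≡ 3000^2 = 9000000 ≡ 6105 (mod 6737)
2107^128 ≡ 6105^2 = 37271025 ≡ 1941 (mod 6737)
2107^149 = 2107^128 * 2107^16 * 2107^4 * 2107^1 ≡ 1941 * 5060 * 860 * 2107 (mod 6737).
Accumulate the product:
1941 * 5060 = 9821460 ≡ 5651
5651 * 860 = 4859860 ≡ 2483
2483 * 2107 = 5231681 ≡ 3769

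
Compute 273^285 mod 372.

249

Compute successive squares:
285 in binary is 100011101, i.e. 285 = 256 + 16 + 8 + 4 + 1.
273^1 ≡ 273 (mod 372)
273^2 ≡ 273^2 = 74529 ≡ 129 (mod 372)
273^4 ≡ 129^2 = 16641 ≡ 273 (mod 372)
273^8 ≡ 273^2 = 74529 ≡ 129 (mod 372)
273^16 ≡ 129^2 = 16641 ≡ 273 (mod 372)
273^32 ≡ 273^2 = 74529 ≡ 129 (mod 372)
273^64 ≡ 129^2 = 16641 ≡ 273 (mod 372)
273^128 ≡ 273^2 = 74529 ≡ 129 (mod 372)
273^256 ≡ 129^2 = 16641 ≡ 273 (mod 372)
273^285 = 273^256 × 273^16 × 273^8 × 273^4 × 273^1 ≡ 273 × 273 × 129 × 273 × 273 (mod 372).
Accumulate the product:
273 × 273 = 74529 ≡ 129
129 × 129 = 16641 ≡ 273
273 × 273 = 74529 ≡ 129
129 × 273 = 35217 ≡ 249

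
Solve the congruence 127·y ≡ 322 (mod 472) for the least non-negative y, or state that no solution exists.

gcd(127, 472) = 1, so a unique solution mod 472 exists.
127⁻¹ ≡ 223 (mod 472).
y ≡ 223·322 ≡ 62 (mod 472).

62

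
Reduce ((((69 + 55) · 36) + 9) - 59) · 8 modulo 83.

69 + 55 = 124 ≡ 41 (mod 83)
41 · 36 = 1476 ≡ 65 (mod 83)
65 + 9 = 74
74 - 59 = 15
15 · 8 = 120 ≡ 37 (mod 83)

37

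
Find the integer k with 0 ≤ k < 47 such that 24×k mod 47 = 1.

2

47 = 1×24 + 23
24 = 1×23 + 1
23 = 23×1 + 0
gcd(24, 47) = 1, so the inverse exists.
Back-substitute for 1:
1 = 1×24 − 1×23
  = −1×47 + 2×24
So 24⁻¹ ≡ 2 (mod 47).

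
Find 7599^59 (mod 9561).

4431

By square-and-multiply:
59 in binary is 111011, i.e. 59 = 32 + 16 + 8 + 2 + 1.
7599^1 ≡ 7599 (mod 9561)
7599^2 ≡ 7599^2 = 57744801 ≡ 5922 (mod 9561)
7599^4 ≡ 5922^2 = 35070084 ≡ 336 (mod 9561)
7599^8 ≡ 336^2 = 112896 ≡ 7725 (mod 9561)
7599^16 ≡ 7725^2 = 59675625 ≡ 5424 (mod 9561)
7599^32 ≡ 5424^2 = 29419776 ≡ 579 (mod 9561)
7599^59 = 7599^32 * 7599^16 * 7599^8 * 7599^2 * 7599^1 ≡ 579 * 5424 * 7725 * 5922 * 7599 (mod 9561).
Accumulate the product:
579 * 5424 = 3140496 ≡ 4488
4488 * 7725 = 34669800 ≡ 1614
1614 * 5922 = 9558108 ≡ 6669
6669 * 7599 = 50677731 ≡ 4431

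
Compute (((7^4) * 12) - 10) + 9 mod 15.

11

(7)^4 ≡ 1 (mod 15)
1 * 12 = 12
12 - 10 = 2
2 + 9 = 11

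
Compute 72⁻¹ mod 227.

41

Run the extended Euclidean algorithm:
227 = 3*72 + 11
72 = 6*11 + 6
11 = 1*6 + 5
6 = 1*5 + 1
5 = 5*1 + 0
gcd(72, 227) = 1, so the inverse exists.
Bézout: 1 = −13*227 + 41*72.
So 72⁻¹ ≡ 41 (mod 227).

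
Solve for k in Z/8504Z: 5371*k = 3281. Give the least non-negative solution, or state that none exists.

gcd(5371, 8504) = 1, so a unique solution mod 8504 exists.
5371⁻¹ ≡ 19 (mod 8504).
k ≡ 19*3281 ≡ 2811 (mod 8504).

2811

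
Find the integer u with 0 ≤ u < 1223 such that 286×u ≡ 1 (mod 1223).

Run the extended Euclidean algorithm:
1223 = 4×286 + 79
286 = 3×79 + 49
79 = 1×49 + 30
49 = 1×30 + 19
30 = 1×19 + 11
19 = 1×11 + 8
11 = 1×8 + 3
8 = 2×3 + 2
3 = 1×2 + 1
2 = 2×1 + 0
gcd(286, 1223) = 1, so the inverse exists.
Bézout: 1 = 105×1223 − 449×286.
So 286⁻¹ ≡ −449 ≡ 774 (mod 1223).

774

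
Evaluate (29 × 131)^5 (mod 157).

44

29 × 131 = 3799 ≡ 31 (mod 157)
(31)^5 ≡ 44 (mod 157)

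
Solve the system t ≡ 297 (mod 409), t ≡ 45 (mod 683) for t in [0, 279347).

129132

409⁻¹ mod 683: 409·511 ≡ 1 (mod 683), so 409⁻¹ ≡ 511.
t = 297 + 409·((45 − 297)·511 mod 683) = 297 + 409·315 = 129132.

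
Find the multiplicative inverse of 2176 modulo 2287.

2287 = 1*2176 + 111
2176 = 19*111 + 67
111 = 1*67 + 44
67 = 1*44 + 23
44 = 1*23 + 21
23 = 1*21 + 2
21 = 10*2 + 1
2 = 2*1 + 0
gcd(2176, 2287) = 1, so the inverse exists.
Bézout: 1 = 1039*2287 − 1092*2176.
So 2176⁻¹ ≡ −1092 ≡ 1195 (mod 2287).

1195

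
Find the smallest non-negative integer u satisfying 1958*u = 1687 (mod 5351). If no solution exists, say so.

gcd(1958, 5351) = 1, so a unique solution mod 5351 exists.
1958⁻¹ ≡ 1238 (mod 5351).
u ≡ 1238*1687 ≡ 1616 (mod 5351).

1616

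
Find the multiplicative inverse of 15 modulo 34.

By the extended Euclidean algorithm:
34 = 2·15 + 4
15 = 3·4 + 3
4 = 1·3 + 1
3 = 3·1 + 0
gcd(15, 34) = 1, so the inverse exists.
Back-substitute for 1:
1 = 1·4 − 1·3
  = −1·15 + 4·4
  = 4·34 − 9·15
So 15⁻¹ ≡ −9 ≡ 25 (mod 34).

25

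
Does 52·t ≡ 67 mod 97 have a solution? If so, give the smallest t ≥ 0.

33

gcd(52, 97) = 1, so a unique solution mod 97 exists.
52⁻¹ ≡ 28 (mod 97).
t ≡ 28·67 ≡ 33 (mod 97).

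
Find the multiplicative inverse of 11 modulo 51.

51 = 4*11 + 7
11 = 1*7 + 4
7 = 1*4 + 3
4 = 1*3 + 1
3 = 3*1 + 0
gcd(11, 51) = 1, so the inverse exists.
Back-substitute for 1:
1 = 1*4 − 1*3
  = −1*7 + 2*4
  = 2*11 − 3*7
  = −3*51 + 14*11
So 11⁻¹ ≡ 14 (mod 51).

14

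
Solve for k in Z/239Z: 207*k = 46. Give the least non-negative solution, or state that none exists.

133

gcd(207, 239) = 1, so a unique solution mod 239 exists.
207⁻¹ ≡ 112 (mod 239).
k ≡ 112*46 ≡ 133 (mod 239).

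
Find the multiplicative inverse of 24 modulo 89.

26

89 = 3*24 + 17
24 = 1*17 + 7
17 = 2*7 + 3
7 = 2*3 + 1
3 = 3*1 + 0
gcd(24, 89) = 1, so the inverse exists.
Back-substitute for 1:
1 = 1*7 − 2*3
  = −2*17 + 5*7
  = 5*24 − 7*17
  = −7*89 + 26*24
So 24⁻¹ ≡ 26 (mod 89).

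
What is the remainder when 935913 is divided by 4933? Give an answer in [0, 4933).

935913 = 189×4933 + 3576, so 935913 ≡ 3576 (mod 4933).

3576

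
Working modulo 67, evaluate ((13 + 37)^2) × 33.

23

13 + 37 = 50
(50)^2 ≡ 21 (mod 67)
21 × 33 = 693 ≡ 23 (mod 67)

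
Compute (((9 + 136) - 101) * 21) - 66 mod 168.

18

9 + 136 = 145
145 - 101 = 44
44 * 21 = 924 ≡ 84 (mod 168)
84 - 66 = 18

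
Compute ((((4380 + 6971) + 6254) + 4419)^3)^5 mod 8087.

4380 + 6971 = 11351 ≡ 3264 (mod 8087)
3264 + 6254 = 9518 ≡ 1431 (mod 8087)
1431 + 4419 = 5850
(5850)^3 ≡ 6653 (mod 8087)
(6653)^5 ≡ 2706 (mod 8087)

2706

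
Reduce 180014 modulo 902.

516

180014 = 199·902 + 516, so 180014 ≡ 516 (mod 902).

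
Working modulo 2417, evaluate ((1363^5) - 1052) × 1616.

429

(1363)^5 ≡ 626 (mod 2417)
626 - 1052 = -426 ≡ 1991 (mod 2417)
1991 × 1616 = 3217456 ≡ 429 (mod 2417)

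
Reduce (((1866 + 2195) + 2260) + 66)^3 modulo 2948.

2675

1866 + 2195 = 4061 ≡ 1113 (mod 2948)
1113 + 2260 = 3373 ≡ 425 (mod 2948)
425 + 66 = 491
(491)^3 ≡ 2675 (mod 2948)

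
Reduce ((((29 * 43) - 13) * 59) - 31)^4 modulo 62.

41

29 * 43 = 1247 ≡ 7 (mod 62)
7 - 13 = -6 ≡ 56 (mod 62)
56 * 59 = 3304 ≡ 18 (mod 62)
18 - 31 = -13 ≡ 49 (mod 62)
(49)^4 ≡ 41 (mod 62)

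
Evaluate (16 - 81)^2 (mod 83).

75

16 - 81 = -65 ≡ 18 (mod 83)
(18)^2 ≡ 75 (mod 83)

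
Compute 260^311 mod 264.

Using repeated squaring:
311 in binary is 100110111, i.e. 311 = 256 + 32 + 16 + 4 + 2 + 1.
260^1 ≡ 260 (mod 264)
260^2 ≡ 260^2 = 67600 ≡ 16 (mod 264)
260^4 ≡ 16^2 = 256 (mod 264)
260^8 ≡ 256^2 = 65536 ≡ 64 (mod 264)
260^16 ≡ 64^2 = 4096 ≡ 136 (mod 264)
260^32 ≡ 136^2 = 18496 ≡ 16 (mod 264)
260^64 ≡ 16^2 = 256 (mod 264)
260^128 ≡ 256^2 = 65536 ≡ 64 (mod 264)
260^256 ≡ 64^2 = 4096 ≡ 136 (mod 264)
260^311 = 260^256 · 260^32 · 260^16 · 260^4 · 260^2 · 260^1 ≡ 136 · 16 · 136 · 256 · 16 · 260 (mod 264).
Accumulate the product:
136 · 16 = 2176 ≡ 64
64 · 136 = 8704 ≡ 256
256 · 256 = 65536 ≡ 64
64 · 16 = 1024 ≡ 232
232 · 260 = 60320 ≡ 128

128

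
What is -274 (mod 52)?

38

-274 = -6*52 + 38, so -274 ≡ 38 (mod 52).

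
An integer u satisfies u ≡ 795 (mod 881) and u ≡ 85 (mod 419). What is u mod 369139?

338218

881⁻¹ mod 419: 881×39 ≡ 1 (mod 419), so 881⁻¹ ≡ 39.
u = 795 + 881×((85 − 795)×39 mod 419) = 795 + 881×383 = 338218.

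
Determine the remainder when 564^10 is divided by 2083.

10 in binary is 1010, i.e. 10 = 8 + 2.
564^1 ≡ 564 (mod 2083)
564^2 ≡ 564^2 = 318096 ≡ 1480 (mod 2083)
564^4 ≡ 1480^2 = 2190400 ≡ 1167 (mod 2083)
564^8 ≡ 1167^2 = 1361889 ≡ 1690 (mod 2083)
564^10 = 564^8 · 564^2 ≡ 1690 · 1480 (mod 2083).
1690 · 1480 = 2501200 ≡ 1600 (mod 2083).

1600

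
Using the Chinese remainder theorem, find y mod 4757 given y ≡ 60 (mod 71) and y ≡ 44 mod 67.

71⁻¹ mod 67: 71·17 ≡ 1 (mod 67), so 71⁻¹ ≡ 17.
y = 60 + 71·((44 − 60)·17 mod 67) = 60 + 71·63 = 4533.
Check: 4533 mod 71 = 60, 4533 mod 67 = 44. ✓

4533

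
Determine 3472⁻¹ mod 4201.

4201 = 1×3472 + 729
3472 = 4×729 + 556
729 = 1×556 + 173
556 = 3×173 + 37
173 = 4×37 + 25
37 = 1×25 + 12
25 = 2×12 + 1
12 = 12×1 + 0
gcd(3472, 4201) = 1, so the inverse exists.
Back-substitute for 1:
1 = 1×25 − 2×12
  = −2×37 + 3×25
  = 3×173 − 14×37
  = −14×556 + 45×173
  = 45×729 − 59×556
  = −59×3472 + 281×729
  = 281×4201 − 340×3472
So 3472⁻¹ ≡ −340 ≡ 3861 (mod 4201).

3861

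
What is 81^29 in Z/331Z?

29 in binary is 11101, i.e. 29 = 16 + 8 + 4 + 1.
81^1 ≡ 81 (mod 331)
81^2 ≡ 81^2 = 6561 ≡ 272 (mod 331)
81^4 ≡ 272^2 = 73984 ≡ 171 (mod 331)
81^8 ≡ 171^2 = 29241 ≡ 113 (mod 331)
81^16 ≡ 113^2 = 12769 ≡ 191 (mod 331)
81^29 = 81^16 × 81^8 × 81^4 × 81^1 ≡ 191 × 113 × 171 × 81 (mod 331).
Accumulate the product:
191 × 113 = 21583 ≡ 68
68 × 171 = 11628 ≡ 43
43 × 81 = 3483 ≡ 173

173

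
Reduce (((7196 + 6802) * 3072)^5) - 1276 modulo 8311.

7196 + 6802 = 13998 ≡ 5687 (mod 8311)
5687 * 3072 = 17470464 ≡ 742 (mod 8311)
(742)^5 ≡ 3672 (mod 8311)
3672 - 1276 = 2396

2396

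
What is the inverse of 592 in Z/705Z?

418

By the extended Euclidean algorithm:
705 = 1*592 + 113
592 = 5*113 + 27
113 = 4*27 + 5
27 = 5*5 + 2
5 = 2*2 + 1
2 = 2*1 + 0
gcd(592, 705) = 1, so the inverse exists.
Bézout: 1 = 241*705 − 287*592.
So 592⁻¹ ≡ −287 ≡ 418 (mod 705).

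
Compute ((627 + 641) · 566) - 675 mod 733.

139

627 + 641 = 1268 ≡ 535 (mod 733)
535 · 566 = 302810 ≡ 81 (mod 733)
81 - 675 = -594 ≡ 139 (mod 733)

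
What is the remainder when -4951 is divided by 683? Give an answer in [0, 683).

-4951 = -8·683 + 513, so -4951 ≡ 513 (mod 683).

513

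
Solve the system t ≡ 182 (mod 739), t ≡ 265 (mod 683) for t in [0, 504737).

739⁻¹ mod 683: 739·61 ≡ 1 (mod 683), so 739⁻¹ ≡ 61.
t = 182 + 739·((265 − 182)·61 mod 683) = 182 + 739·282 = 208580.

208580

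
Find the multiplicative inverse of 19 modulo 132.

7

132 = 6·19 + 18
19 = 1·18 + 1
18 = 18·1 + 0
gcd(19, 132) = 1, so the inverse exists.
Bézout: 1 = −1·132 + 7·19.
So 19⁻¹ ≡ 7 (mod 132).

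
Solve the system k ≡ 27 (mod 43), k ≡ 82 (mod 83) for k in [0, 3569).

43⁻¹ mod 83: 43*56 ≡ 1 (mod 83), so 43⁻¹ ≡ 56.
k = 27 + 43*((82 − 27)*56 mod 83) = 27 + 43*9 = 414.

414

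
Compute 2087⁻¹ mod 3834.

Run the extended Euclidean algorithm:
3834 = 1·2087 + 1747
2087 = 1·1747 + 340
1747 = 5·340 + 47
340 = 7·47 + 11
47 = 4·11 + 3
11 = 3·3 + 2
3 = 1·2 + 1
2 = 2·1 + 0
gcd(2087, 3834) = 1, so the inverse exists.
Back-substitute for 1:
1 = 1·3 − 1·2
  = −1·11 + 4·3
  = 4·47 − 17·11
  = −17·340 + 123·47
  = 123·1747 − 632·340
  = −632·2087 + 755·1747
  = 755·3834 − 1387·2087
So 2087⁻¹ ≡ −1387 ≡ 2447 (mod 3834).

2447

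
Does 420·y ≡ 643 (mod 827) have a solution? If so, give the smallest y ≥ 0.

gcd(420, 827) = 1, so a unique solution mod 827 exists.
420⁻¹ ≡ 191 (mod 827).
y ≡ 191·643 ≡ 417 (mod 827).

417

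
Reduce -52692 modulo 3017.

1614

-52692 = -18*3017 + 1614, so -52692 ≡ 1614 (mod 3017).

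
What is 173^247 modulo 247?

Compute successive squares:
247 in binary is 11110111, i.e. 247 = 128 + 64 + 32 + 16 + 4 + 2 + 1.
173^1 ≡ 173 (mod 247)
173^2 ≡ 173^2 = 29929 ≡ 42 (mod 247)
173^4 ≡ 42^2 = 1764 ≡ 35 (mod 247)
173^8 ≡ 35^2 = 1225 ≡ 237 (mod 247)
173^16 ≡ 237^2 = 56169 ≡ 100 (mod 247)
173^32 ≡ 100^2 = 10000 ≡ 120 (mod 247)
173^64 ≡ 120^2 = 14400 ≡ 74 (mod 247)
173^128 ≡ 74^2 = 5476 ≡ 42 (mod 247)
173^247 = 173^128 · 173^64 · 173^32 · 173^16 · 173^4 · 173^2 · 173^1 ≡ 42 · 74 · 120 · 100 · 35 · 42 · 173 (mod 247).
Accumulate the product:
42 · 74 = 3108 ≡ 144
144 · 120 = 17280 ≡ 237
237 · 100 = 23700 ≡ 235
235 · 35 = 8225 ≡ 74
74 · 42 = 3108 ≡ 144
144 · 173 = 24912 ≡ 212

212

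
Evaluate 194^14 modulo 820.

36

Using repeated squaring:
14 in binary is 1110, i.e. 14 = 8 + 4 + 2.
194^1 ≡ 194 (mod 820)
194^2 ≡ 194^2 = 37636 ≡ 736 (mod 820)
194^4 ≡ 736^2 = 541696 ≡ 496 (mod 820)
194^8 ≡ 496^2 = 246016 ≡ 16 (mod 820)
194^14 = 194^8 · 194^4 · 194^2 ≡ 16 · 496 · 736 (mod 820).
Accumulate the product:
16 · 496 = 7936 ≡ 556
556 · 736 = 409216 ≡ 36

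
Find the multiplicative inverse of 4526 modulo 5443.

2214

Run the extended Euclidean algorithm:
5443 = 1*4526 + 917
4526 = 4*917 + 858
917 = 1*858 + 59
858 = 14*59 + 32
59 = 1*32 + 27
32 = 1*27 + 5
27 = 5*5 + 2
5 = 2*2 + 1
2 = 2*1 + 0
gcd(4526, 5443) = 1, so the inverse exists.
Bézout: 1 = −1841*5443 + 2214*4526.
So 4526⁻¹ ≡ 2214 (mod 5443).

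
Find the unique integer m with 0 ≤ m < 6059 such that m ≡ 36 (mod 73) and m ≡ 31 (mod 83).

73⁻¹ mod 83: 73×58 ≡ 1 (mod 83), so 73⁻¹ ≡ 58.
m = 36 + 73×((31 − 36)×58 mod 83) = 36 + 73×42 = 3102.
Check: 3102 mod 73 = 36, 3102 mod 83 = 31. ✓

3102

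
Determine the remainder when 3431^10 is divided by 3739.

Compute successive squares:
3431^1 ≡ 3431 (mod 3739)
3431^2 ≡ 3431^2 = 11771761 ≡ 1389 (mod 3739)
3431^4 ≡ 1389^2 = 1929321 ≡ 3736 (mod 3739)
3431^8 ≡ 3736^2 = 13957696 ≡ 9 (mod 3739)
3431^10 = 3431^8 * 3431^2 ≡ 9 * 1389 (mod 3739).
9 * 1389 = 12501 ≡ 1284 (mod 3739).

1284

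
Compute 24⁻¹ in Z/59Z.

32

By the extended Euclidean algorithm:
59 = 2·24 + 11
24 = 2·11 + 2
11 = 5·2 + 1
2 = 2·1 + 0
gcd(24, 59) = 1, so the inverse exists.
Back-substitute for 1:
1 = 1·11 − 5·2
  = −5·24 + 11·11
  = 11·59 − 27·24
So 24⁻¹ ≡ −27 ≡ 32 (mod 59).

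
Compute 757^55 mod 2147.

1479

Using repeated squaring:
55 in binary is 110111, i.e. 55 = 32 + 16 + 4 + 2 + 1.
757^1 ≡ 757 (mod 2147)
757^2 ≡ 757^2 = 573049 ≡ 1947 (mod 2147)
757^4 ≡ 1947^2 = 3790809 ≡ 1354 (mod 2147)
757^8 ≡ 1354^2 = 1833316 ≡ 1925 (mod 2147)
757^16 ≡ 1925^2 = 3705625 ≡ 2050 (mod 2147)
757^32 ≡ 2050^2 = 4202500 ≡ 821 (mod 2147)
757^55 = 757^32 * 757^16 * 757^4 * 757^2 * 757^1 ≡ 821 * 2050 * 1354 * 1947 * 757 (mod 2147).
Accumulate the product:
821 * 2050 = 1683050 ≡ 1949
1949 * 1354 = 2638946 ≡ 283
283 * 1947 = 551001 ≡ 1369
1369 * 757 = 1036333 ≡ 1479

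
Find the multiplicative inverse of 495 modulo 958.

509

Run the extended Euclidean algorithm:
958 = 1*495 + 463
495 = 1*463 + 32
463 = 14*32 + 15
32 = 2*15 + 2
15 = 7*2 + 1
2 = 2*1 + 0
gcd(495, 958) = 1, so the inverse exists.
Bézout: 1 = 232*958 − 449*495.
So 495⁻¹ ≡ −449 ≡ 509 (mod 958).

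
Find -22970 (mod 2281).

2121

-22970 = -11×2281 + 2121, so -22970 ≡ 2121 (mod 2281).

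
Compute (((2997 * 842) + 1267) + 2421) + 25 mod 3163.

3113

2997 * 842 = 2523474 ≡ 2563 (mod 3163)
2563 + 1267 = 3830 ≡ 667 (mod 3163)
667 + 2421 = 3088
3088 + 25 = 3113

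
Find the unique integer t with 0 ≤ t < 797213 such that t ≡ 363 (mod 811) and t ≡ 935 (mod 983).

220144

811⁻¹ mod 983: 811×40 ≡ 1 (mod 983), so 811⁻¹ ≡ 40.
t = 363 + 811×((935 − 363)×40 mod 983) = 363 + 811×271 = 220144.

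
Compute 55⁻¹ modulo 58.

58 = 1·55 + 3
55 = 18·3 + 1
3 = 3·1 + 0
gcd(55, 58) = 1, so the inverse exists.
Back-substitute for 1:
1 = 1·55 − 18·3
  = −18·58 + 19·55
So 55⁻¹ ≡ 19 (mod 58).

19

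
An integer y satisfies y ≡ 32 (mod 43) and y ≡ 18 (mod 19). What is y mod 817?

43⁻¹ mod 19: 43*4 ≡ 1 (mod 19), so 43⁻¹ ≡ 4.
y = 32 + 43*((18 − 32)*4 mod 19) = 32 + 43*1 = 75.

75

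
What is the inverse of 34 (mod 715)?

715 = 21*34 + 1
34 = 34*1 + 0
gcd(34, 715) = 1, so the inverse exists.
Back-substitute for 1:
1 = 1*715 − 21*34
So 34⁻¹ ≡ −21 ≡ 694 (mod 715).

694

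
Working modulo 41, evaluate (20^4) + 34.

(20)^4 ≡ 18 (mod 41)
18 + 34 = 52 ≡ 11 (mod 41)

11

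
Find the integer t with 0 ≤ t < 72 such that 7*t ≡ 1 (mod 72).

72 = 10·7 + 2
7 = 3·2 + 1
2 = 2·1 + 0
gcd(7, 72) = 1, so the inverse exists.
Bézout: 1 = −3·72 + 31·7.
So 7⁻¹ ≡ 31 (mod 72).

31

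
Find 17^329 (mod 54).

35

Using repeated squaring:
329 in binary is 101001001, i.e. 329 = 256 + 64 + 8 + 1.
17^1 ≡ 17 (mod 54)
17^2 ≡ 17^2 = 289 ≡ 19 (mod 54)
17^4 ≡ 19^2 = 361 ≡ 37 (mod 54)
17^8 ≡ 37^2 = 1369 ≡ 19 (mod 54)
17^16 ≡ 19^2 = 361 ≡ 37 (mod 54)
17^32 ≡ 37^2 = 1369 ≡ 19 (mod 54)
17^64 ≡ 19^2 = 361 ≡ 37 (mod 54)
17^128 ≡ 37^2 = 1369 ≡ 19 (mod 54)
17^256 ≡ 19^2 = 361 ≡ 37 (mod 54)
17^329 = 17^256 × 17^64 × 17^8 × 17^1 ≡ 37 × 37 × 19 × 17 (mod 54).
Accumulate the product:
37 × 37 = 1369 ≡ 19
19 × 19 = 361 ≡ 37
37 × 17 = 629 ≡ 35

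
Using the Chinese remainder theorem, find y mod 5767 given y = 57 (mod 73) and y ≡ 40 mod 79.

1225

73⁻¹ mod 79: 73·13 ≡ 1 (mod 79), so 73⁻¹ ≡ 13.
y = 57 + 73·((40 − 57)·13 mod 79) = 57 + 73·16 = 1225.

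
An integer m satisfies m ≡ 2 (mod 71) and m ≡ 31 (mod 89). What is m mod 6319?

71⁻¹ mod 89: 71×84 ≡ 1 (mod 89), so 71⁻¹ ≡ 84.
m = 2 + 71×((31 − 2)×84 mod 89) = 2 + 71×33 = 2345.

2345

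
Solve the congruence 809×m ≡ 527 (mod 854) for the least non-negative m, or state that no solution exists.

gcd(809, 854) = 1, so a unique solution mod 854 exists.
809⁻¹ ≡ 835 (mod 854).
m ≡ 835×527 ≡ 235 (mod 854).

235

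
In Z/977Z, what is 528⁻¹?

By the extended Euclidean algorithm:
977 = 1×528 + 449
528 = 1×449 + 79
449 = 5×79 + 54
79 = 1×54 + 25
54 = 2×25 + 4
25 = 6×4 + 1
4 = 4×1 + 0
gcd(528, 977) = 1, so the inverse exists.
Back-substitute for 1:
1 = 1×25 − 6×4
  = −6×54 + 13×25
  = 13×79 − 19×54
  = −19×449 + 108×79
  = 108×528 − 127×449
  = −127×977 + 235×528
So 528⁻¹ ≡ 235 (mod 977).

235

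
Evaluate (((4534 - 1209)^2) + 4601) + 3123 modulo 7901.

1949

4534 - 1209 = 3325
(3325)^2 ≡ 2126 (mod 7901)
2126 + 4601 = 6727
6727 + 3123 = 9850 ≡ 1949 (mod 7901)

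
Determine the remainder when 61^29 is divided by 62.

By square-and-multiply:
61^1 ≡ 61 (mod 62)
61^2 ≡ 61^2 = 3721 ≡ 1 (mod 62)
61^4 ≡ 1^2 = 1 (mod 62)
61^8 ≡ 1^2 = 1 (mod 62)
61^16 ≡ 1^2 = 1 (mod 62)
61^29 = 61^16 · 61^8 · 61^4 · 61^1 ≡ 1 · 1 · 1 · 61 (mod 62).
Accumulate the product:
1 · 1 = 1
1 · 1 = 1
1 · 61 = 61

61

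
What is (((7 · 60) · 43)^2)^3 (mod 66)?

7 · 60 = 420 ≡ 24 (mod 66)
24 · 43 = 1032 ≡ 42 (mod 66)
(42)^2 ≡ 48 (mod 66)
(48)^3 ≡ 42 (mod 66)

42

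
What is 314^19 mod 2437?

Compute successive squares:
19 in binary is 10011, i.e. 19 = 16 + 2 + 1.
314^1 ≡ 314 (mod 2437)
314^2 ≡ 314^2 = 98596 ≡ 1116 (mod 2437)
314^4 ≡ 1116^2 = 1245456 ≡ 149 (mod 2437)
314^8 ≡ 149^2 = 22201 ≡ 268 (mod 2437)
314^16 ≡ 268^2 = 71824 ≡ 1151 (mod 2437)
314^19 = 314^16 * 314^2 * 314^1 ≡ 1151 * 1116 * 314 (mod 2437).
Accumulate the product:
1151 * 1116 = 1284516 ≡ 217
217 * 314 = 68138 ≡ 2339

2339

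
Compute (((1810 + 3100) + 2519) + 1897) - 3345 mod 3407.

1810 + 3100 = 4910 ≡ 1503 (mod 3407)
1503 + 2519 = 4022 ≡ 615 (mod 3407)
615 + 1897 = 2512
2512 - 3345 = -833 ≡ 2574 (mod 3407)

2574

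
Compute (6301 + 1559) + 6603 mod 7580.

6301 + 1559 = 7860 ≡ 280 (mod 7580)
280 + 6603 = 6883

6883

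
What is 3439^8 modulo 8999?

By square-and-multiply:
3439^1 ≡ 3439 (mod 8999)
3439^2 ≡ 3439^2 = 11826721 ≡ 2035 (mod 8999)
3439^4 ≡ 2035^2 = 4141225 ≡ 1685 (mod 8999)
3439^8 ≡ 1685^2 = 2839225 ≡ 4540 (mod 8999)
So 3439^8 ≡ 4540 (mod 8999).

4540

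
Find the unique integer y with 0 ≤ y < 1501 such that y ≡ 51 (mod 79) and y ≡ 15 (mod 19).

79⁻¹ mod 19: 79*13 ≡ 1 (mod 19), so 79⁻¹ ≡ 13.
y = 51 + 79*((15 − 51)*13 mod 19) = 51 + 79*7 = 604.
Check: 604 mod 79 = 51, 604 mod 19 = 15. ✓

604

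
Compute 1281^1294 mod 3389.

Compute successive squares:
1294 in binary is 10100001110, i.e. 1294 = 1024 + 256 + 8 + 4 + 2.
1281^1 ≡ 1281 (mod 3389)
1281^2 ≡ 1281^2 = 1640961 ≡ 685 (mod 3389)
1281^4 ≡ 685^2 = 469225 ≡ 1543 (mod 3389)
1281^8 ≡ 1543^2 = 2380849 ≡ 1771 (mod 3389)
1281^16 ≡ 1771^2 = 3136441 ≡ 1616 (mod 3389)
1281^32 ≡ 1616^2 = 2611456 ≡ 1926 (mod 3389)
1281^64 ≡ 1926^2 = 3709476 ≡ 1910 (mod 3389)
1281^128 ≡ 1910^2 = 3648100 ≡ 1536 (mod 3389)
1281^256 ≡ 1536^2 = 2359296 ≡ 552 (mod 3389)
1281^512 ≡ 552^2 = 304704 ≡ 3083 (mod 3389)
1281^1024 ≡ 3083^2 = 9504889 ≡ 2133 (mod 3389)
1281^1294 = 1281^1024 × 1281^256 × 1281^8 × 1281^4 × 1281^2 ≡ 2133 × 552 × 1771 × 1543 × 685 (mod 3389).
Accumulate the product:
2133 × 552 = 1177416 ≡ 1433
1433 × 1771 = 2537843 ≡ 2871
2871 × 1543 = 4429953 ≡ 530
530 × 685 = 363050 ≡ 427

427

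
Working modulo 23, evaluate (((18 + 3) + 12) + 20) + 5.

18 + 3 = 21
21 + 12 = 33 ≡ 10 (mod 23)
10 + 20 = 30 ≡ 7 (mod 23)
7 + 5 = 12

12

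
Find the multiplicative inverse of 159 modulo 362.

255

362 = 2×159 + 44
159 = 3×44 + 27
44 = 1×27 + 17
27 = 1×17 + 10
17 = 1×10 + 7
10 = 1×7 + 3
7 = 2×3 + 1
3 = 3×1 + 0
gcd(159, 362) = 1, so the inverse exists.
Bézout: 1 = 47×362 − 107×159.
So 159⁻¹ ≡ −107 ≡ 255 (mod 362).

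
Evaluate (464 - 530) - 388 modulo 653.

199

464 - 530 = -66 ≡ 587 (mod 653)
587 - 388 = 199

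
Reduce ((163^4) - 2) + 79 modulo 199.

(163)^4 ≡ 56 (mod 199)
56 - 2 = 54
54 + 79 = 133

133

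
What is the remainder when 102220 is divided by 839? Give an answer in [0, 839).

102220 = 121*839 + 701, so 102220 ≡ 701 (mod 839).

701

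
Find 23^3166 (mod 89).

3166 in binary is 110001011110, i.e. 3166 = 2048 + 1024 + 64 + 16 + 8 + 4 + 2.
23^1 ≡ 23 (mod 89)
23^2 ≡ 23^2 = 529 ≡ 84 (mod 89)
23^4 ≡ 84^2 = 7056 ≡ 25 (mod 89)
23^8 ≡ 25^2 = 625 ≡ 2 (mod 89)
23^16 ≡ 2^2 = 4 (mod 89)
23^32 ≡ 4^2 = 16 (mod 89)
23^64 ≡ 16^2 = 256 ≡ 78 (mod 89)
23^128 ≡ 78^2 = 6084 ≡ 32 (mod 89)
23^256 ≡ 32^2 = 1024 ≡ 45 (mod 89)
23^512 ≡ 45^2 = 2025 ≡ 67 (mod 89)
23^1024 ≡ 67^2 = 4489 ≡ 39 (mod 89)
23^2048 ≡ 39^2 = 1521 ≡ 8 (mod 89)
23^3166 = 23^2048 * 23^1024 * 23^64 * 23^16 * 23^8 * 23^4 * 23^2 ≡ 8 * 39 * 78 * 4 * 2 * 25 * 84 (mod 89).
Accumulate the product:
8 * 39 = 312 ≡ 45
45 * 78 = 3510 ≡ 39
39 * 4 = 156 ≡ 67
67 * 2 = 134 ≡ 45
45 * 25 = 1125 ≡ 57
57 * 84 = 4788 ≡ 71

71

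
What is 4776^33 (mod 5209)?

4776^1 ≡ 4776 (mod 5209)
4776^2 ≡ 4776^2 = 22810176 ≡ 5174 (mod 5209)
4776^4 ≡ 5174^2 = 26770276 ≡ 1225 (mod 5209)
4776^8 ≡ 1225^2 = 1500625 ≡ 433 (mod 5209)
4776^16 ≡ 433^2 = 187489 ≡ 5174 (mod 5209)
4776^32 ≡ 5174^2 = 26770276 ≡ 1225 (mod 5209)
4776^33 = 4776^32 * 4776^1 ≡ 1225 * 4776 (mod 5209).
1225 * 4776 = 5850600 ≡ 893 (mod 5209).

893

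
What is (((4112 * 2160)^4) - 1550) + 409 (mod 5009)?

3593

4112 * 2160 = 8881920 ≡ 963 (mod 5009)
(963)^4 ≡ 4734 (mod 5009)
4734 - 1550 = 3184
3184 + 409 = 3593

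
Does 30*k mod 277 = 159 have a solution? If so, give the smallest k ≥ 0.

gcd(30, 277) = 1, so a unique solution mod 277 exists.
30⁻¹ ≡ 157 (mod 277).
k ≡ 157*159 ≡ 33 (mod 277).

33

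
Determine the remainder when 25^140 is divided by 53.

16

Using repeated squaring:
140 in binary is 10001100, i.e. 140 = 128 + 8 + 4.
25^1 ≡ 25 (mod 53)
25^2 ≡ 25^2 = 625 ≡ 42 (mod 53)
25^4 ≡ 42^2 = 1764 ≡ 15 (mod 53)
25^8 ≡ 15^2 = 225 ≡ 13 (mod 53)
25^16 ≡ 13^2 = 169 ≡ 10 (mod 53)
25^32 ≡ 10^2 = 100 ≡ 47 (mod 53)
25^64 ≡ 47^2 = 2209 ≡ 36 (mod 53)
25^128 ≡ 36^2 = 1296 ≡ 24 (mod 53)
25^140 = 25^128 × 25^8 × 25^4 ≡ 24 × 13 × 15 (mod 53).
Accumulate the product:
24 × 13 = 312 ≡ 47
47 × 15 = 705 ≡ 16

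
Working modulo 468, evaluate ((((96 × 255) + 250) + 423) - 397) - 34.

96 × 255 = 24480 ≡ 144 (mod 468)
144 + 250 = 394
394 + 423 = 817 ≡ 349 (mod 468)
349 - 397 = -48 ≡ 420 (mod 468)
420 - 34 = 386

386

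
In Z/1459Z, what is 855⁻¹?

1273

1459 = 1*855 + 604
855 = 1*604 + 251
604 = 2*251 + 102
251 = 2*102 + 47
102 = 2*47 + 8
47 = 5*8 + 7
8 = 1*7 + 1
7 = 7*1 + 0
gcd(855, 1459) = 1, so the inverse exists.
Bézout: 1 = 109*1459 − 186*855.
So 855⁻¹ ≡ −186 ≡ 1273 (mod 1459).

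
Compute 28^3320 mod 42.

28^1 ≡ 28 (mod 42)
28^2 ≡ 28^2 = 784 ≡ 28 (mod 42)
28^4 ≡ 28^2 = 784 ≡ 28 (mod 42)
28^8 ≡ 28^2 = 784 ≡ 28 (mod 42)
28^16 ≡ 28^2 = 784 ≡ 28 (mod 42)
28^32 ≡ 28^2 = 784 ≡ 28 (mod 42)
28^64 ≡ 28^2 = 784 ≡ 28 (mod 42)
28^128 ≡ 28^2 = 784 ≡ 28 (mod 42)
28^256 ≡ 28^2 = 784 ≡ 28 (mod 42)
28^512 ≡ 28^2 = 784 ≡ 28 (mod 42)
28^1024 ≡ 28^2 = 784 ≡ 28 (mod 42)
28^2048 ≡ 28^2 = 784 ≡ 28 (mod 42)
28^3320 = 28^2048 * 28^1024 * 28^128 * 28^64 * 28^32 * 28^16 * 28^8 ≡ 28 * 28 * 28 * 28 * 28 * 28 * 28 (mod 42).
Accumulate the product:
28 * 28 = 784 ≡ 28
28 * 28 = 784 ≡ 28
28 * 28 = 784 ≡ 28
28 * 28 = 784 ≡ 28
28 * 28 = 784 ≡ 28
28 * 28 = 784 ≡ 28

28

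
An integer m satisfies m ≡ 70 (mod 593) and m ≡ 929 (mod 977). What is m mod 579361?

160180

593⁻¹ mod 977: 593·776 ≡ 1 (mod 977), so 593⁻¹ ≡ 776.
m = 70 + 593·((929 − 70)·776 mod 977) = 70 + 593·270 = 160180.
Check: 160180 mod 593 = 70, 160180 mod 977 = 929. ✓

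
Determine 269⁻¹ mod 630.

By the extended Euclidean algorithm:
630 = 2·269 + 92
269 = 2·92 + 85
92 = 1·85 + 7
85 = 12·7 + 1
7 = 7·1 + 0
gcd(269, 630) = 1, so the inverse exists.
Bézout: 1 = −38·630 + 89·269.
So 269⁻¹ ≡ 89 (mod 630).

89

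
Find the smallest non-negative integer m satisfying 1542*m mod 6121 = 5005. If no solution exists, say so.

gcd(1542, 6121) = 1, so a unique solution mod 6121 exists.
1542⁻¹ ≡ 2735 (mod 6121).
m ≡ 2735*5005 ≡ 2119 (mod 6121).

2119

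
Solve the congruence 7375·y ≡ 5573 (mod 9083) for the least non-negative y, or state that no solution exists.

4735

gcd(7375, 9083) = 1, so a unique solution mod 9083 exists.
7375⁻¹ ≡ 8163 (mod 9083).
y ≡ 8163·5573 ≡ 4735 (mod 9083).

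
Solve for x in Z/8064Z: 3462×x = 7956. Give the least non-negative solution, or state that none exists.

750

gcd(3462, 8064) = 6, and 6 | 7956, so solutions exist.
Divide through by 6: 577×x mod 1344 = 1326.
577⁻¹ ≡ 1153 (mod 1344).
x ≡ 1153×1326 ≡ 750 (mod 1344).
The smallest non-negative solution is x = 750.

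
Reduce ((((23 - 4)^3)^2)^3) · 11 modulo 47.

29

23 - 4 = 19
(19)^3 ≡ 44 (mod 47)
(44)^2 ≡ 9 (mod 47)
(9)^3 ≡ 24 (mod 47)
24 · 11 = 264 ≡ 29 (mod 47)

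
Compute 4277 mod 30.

17

4277 = 142×30 + 17, so 4277 ≡ 17 (mod 30).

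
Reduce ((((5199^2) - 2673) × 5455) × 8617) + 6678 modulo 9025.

3883

(5199)^2 ≡ 8751 (mod 9025)
8751 - 2673 = 6078
6078 × 5455 = 33155490 ≡ 6665 (mod 9025)
6665 × 8617 = 57432305 ≡ 6230 (mod 9025)
6230 + 6678 = 12908 ≡ 3883 (mod 9025)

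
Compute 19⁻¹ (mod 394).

394 = 20·19 + 14
19 = 1·14 + 5
14 = 2·5 + 4
5 = 1·4 + 1
4 = 4·1 + 0
gcd(19, 394) = 1, so the inverse exists.
Bézout: 1 = −4·394 + 83·19.
So 19⁻¹ ≡ 83 (mod 394).

83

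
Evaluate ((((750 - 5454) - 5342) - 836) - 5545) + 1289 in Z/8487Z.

1836

750 - 5454 = -4704 ≡ 3783 (mod 8487)
3783 - 5342 = -1559 ≡ 6928 (mod 8487)
6928 - 836 = 6092
6092 - 5545 = 547
547 + 1289 = 1836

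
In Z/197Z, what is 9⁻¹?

Run the extended Euclidean algorithm:
197 = 21×9 + 8
9 = 1×8 + 1
8 = 8×1 + 0
gcd(9, 197) = 1, so the inverse exists.
Bézout: 1 = −1×197 + 22×9.
So 9⁻¹ ≡ 22 (mod 197).

22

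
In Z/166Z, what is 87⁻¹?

21

Run the extended Euclidean algorithm:
166 = 1·87 + 79
87 = 1·79 + 8
79 = 9·8 + 7
8 = 1·7 + 1
7 = 7·1 + 0
gcd(87, 166) = 1, so the inverse exists.
Bézout: 1 = −11·166 + 21·87.
So 87⁻¹ ≡ 21 (mod 166).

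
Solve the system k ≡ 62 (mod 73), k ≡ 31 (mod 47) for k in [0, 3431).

73⁻¹ mod 47: 73·38 ≡ 1 (mod 47), so 73⁻¹ ≡ 38.
k = 62 + 73·((31 − 62)·38 mod 47) = 62 + 73·44 = 3274.

3274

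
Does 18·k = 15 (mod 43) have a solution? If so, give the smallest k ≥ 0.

gcd(18, 43) = 1, so a unique solution mod 43 exists.
18⁻¹ ≡ 12 (mod 43).
k ≡ 12·15 ≡ 8 (mod 43).

8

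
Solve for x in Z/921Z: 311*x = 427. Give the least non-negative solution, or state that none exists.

gcd(311, 921) = 1, so a unique solution mod 921 exists.
311⁻¹ ≡ 77 (mod 921).
x ≡ 77*427 ≡ 644 (mod 921).

644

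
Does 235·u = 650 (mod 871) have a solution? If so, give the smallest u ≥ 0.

gcd(235, 871) = 1, so a unique solution mod 871 exists.
235⁻¹ ≡ 404 (mod 871).
u ≡ 404·650 ≡ 429 (mod 871).

429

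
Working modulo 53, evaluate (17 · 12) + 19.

11

17 · 12 = 204 ≡ 45 (mod 53)
45 + 19 = 64 ≡ 11 (mod 53)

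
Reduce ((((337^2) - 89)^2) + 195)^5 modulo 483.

(337)^2 ≡ 64 (mod 483)
64 - 89 = -25 ≡ 458 (mod 483)
(458)^2 ≡ 142 (mod 483)
142 + 195 = 337
(337)^5 ≡ 421 (mod 483)

421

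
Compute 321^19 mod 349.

Compute successive squares:
19 in binary is 10011, i.e. 19 = 16 + 2 + 1.
321^1 ≡ 321 (mod 349)
321^2 ≡ 321^2 = 103041 ≡ 86 (mod 349)
321^4 ≡ 86^2 = 7396 ≡ 67 (mod 349)
321^8 ≡ 67^2 = 4489 ≡ 301 (mod 349)
321^16 ≡ 301^2 = 90601 ≡ 210 (mod 349)
321^19 = 321^16 · 321^2 · 321^1 ≡ 210 · 86 · 321 (mod 349).
Accumulate the product:
210 · 86 = 18060 ≡ 261
261 · 321 = 83781 ≡ 21

21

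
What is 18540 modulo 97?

18540 = 191*97 + 13, so 18540 ≡ 13 (mod 97).

13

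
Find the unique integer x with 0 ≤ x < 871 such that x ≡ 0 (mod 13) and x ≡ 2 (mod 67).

806

13⁻¹ mod 67: 13×31 ≡ 1 (mod 67), so 13⁻¹ ≡ 31.
x = 0 + 13×((2 − 0)×31 mod 67) = 0 + 13×62 = 806.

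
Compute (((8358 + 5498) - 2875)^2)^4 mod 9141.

4669

8358 + 5498 = 13856 ≡ 4715 (mod 9141)
4715 - 2875 = 1840
(1840)^2 ≡ 3430 (mod 9141)
(3430)^4 ≡ 4669 (mod 9141)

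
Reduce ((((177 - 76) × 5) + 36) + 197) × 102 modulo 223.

125

177 - 76 = 101
101 × 5 = 505 ≡ 59 (mod 223)
59 + 36 = 95
95 + 197 = 292 ≡ 69 (mod 223)
69 × 102 = 7038 ≡ 125 (mod 223)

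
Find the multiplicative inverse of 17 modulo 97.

By the extended Euclidean algorithm:
97 = 5×17 + 12
17 = 1×12 + 5
12 = 2×5 + 2
5 = 2×2 + 1
2 = 2×1 + 0
gcd(17, 97) = 1, so the inverse exists.
Back-substitute for 1:
1 = 1×5 − 2×2
  = −2×12 + 5×5
  = 5×17 − 7×12
  = −7×97 + 40×17
So 17⁻¹ ≡ 40 (mod 97).

40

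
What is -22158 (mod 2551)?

801

-22158 = -9·2551 + 801, so -22158 ≡ 801 (mod 2551).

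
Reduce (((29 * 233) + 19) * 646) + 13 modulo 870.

29 * 233 = 6757 ≡ 667 (mod 870)
667 + 19 = 686
686 * 646 = 443156 ≡ 326 (mod 870)
326 + 13 = 339

339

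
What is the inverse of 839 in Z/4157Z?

By the extended Euclidean algorithm:
4157 = 4×839 + 801
839 = 1×801 + 38
801 = 21×38 + 3
38 = 12×3 + 2
3 = 1×2 + 1
2 = 2×1 + 0
gcd(839, 4157) = 1, so the inverse exists.
Back-substitute for 1:
1 = 1×3 − 1×2
  = −1×38 + 13×3
  = 13×801 − 274×38
  = −274×839 + 287×801
  = 287×4157 − 1422×839
So 839⁻¹ ≡ −1422 ≡ 2735 (mod 4157).

2735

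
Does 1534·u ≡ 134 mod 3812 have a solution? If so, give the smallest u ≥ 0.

gcd(1534, 3812) = 2, and 2 | 134, so solutions exist.
Divide through by 2: 767·u ≡ 67 (mod 1906).
767⁻¹ ≡ 1409 (mod 1906).
u ≡ 1409·67 ≡ 1009 (mod 1906).
The smallest non-negative solution is u = 1009.

1009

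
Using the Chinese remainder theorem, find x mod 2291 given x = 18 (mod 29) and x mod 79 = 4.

1584

29⁻¹ mod 79: 29×30 ≡ 1 (mod 79), so 29⁻¹ ≡ 30.
x = 18 + 29×((4 − 18)×30 mod 79) = 18 + 29×54 = 1584.
Check: 1584 mod 29 = 18, 1584 mod 79 = 4. ✓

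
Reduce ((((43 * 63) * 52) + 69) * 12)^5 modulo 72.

43 * 63 = 2709 ≡ 45 (mod 72)
45 * 52 = 2340 ≡ 36 (mod 72)
36 + 69 = 105 ≡ 33 (mod 72)
33 * 12 = 396 ≡ 36 (mod 72)
(36)^5 ≡ 0 (mod 72)

0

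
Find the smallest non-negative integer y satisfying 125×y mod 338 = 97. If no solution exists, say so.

gcd(125, 338) = 1, so a unique solution mod 338 exists.
125⁻¹ ≡ 265 (mod 338).
y ≡ 265×97 ≡ 17 (mod 338).

17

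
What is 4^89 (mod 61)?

46

4^1 ≡ 4 (mod 61)
4^2 ≡ 4^2 = 16 (mod 61)
4^4 ≡ 16^2 = 256 ≡ 12 (mod 61)
4^8 ≡ 12^2 = 144 ≡ 22 (mod 61)
4^16 ≡ 22^2 = 484 ≡ 57 (mod 61)
4^32 ≡ 57^2 = 3249 ≡ 16 (mod 61)
4^64 ≡ 16^2 = 256 ≡ 12 (mod 61)
4^89 = 4^64 × 4^16 × 4^8 × 4^1 ≡ 12 × 57 × 22 × 4 (mod 61).
Accumulate the product:
12 × 57 = 684 ≡ 13
13 × 22 = 286 ≡ 42
42 × 4 = 168 ≡ 46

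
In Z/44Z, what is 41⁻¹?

29

44 = 1·41 + 3
41 = 13·3 + 2
3 = 1·2 + 1
2 = 2·1 + 0
gcd(41, 44) = 1, so the inverse exists.
Back-substitute for 1:
1 = 1·3 − 1·2
  = −1·41 + 14·3
  = 14·44 − 15·41
So 41⁻¹ ≡ −15 ≡ 29 (mod 44).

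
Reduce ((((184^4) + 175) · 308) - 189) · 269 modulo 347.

164

(184)^4 ≡ 292 (mod 347)
292 + 175 = 467 ≡ 120 (mod 347)
120 · 308 = 36960 ≡ 178 (mod 347)
178 - 189 = -11 ≡ 336 (mod 347)
336 · 269 = 90384 ≡ 164 (mod 347)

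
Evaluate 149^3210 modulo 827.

501

Using repeated squaring:
149^1 ≡ 149 (mod 827)
149^2 ≡ 149^2 = 22201 ≡ 699 (mod 827)
149^4 ≡ 699^2 = 488601 ≡ 671 (mod 827)
149^8 ≡ 671^2 = 450241 ≡ 353 (mod 827)
149^16 ≡ 353^2 = 124609 ≡ 559 (mod 827)
149^32 ≡ 559^2 = 312481 ≡ 702 (mod 827)
149^64 ≡ 702^2 = 492804 ≡ 739 (mod 827)
149^128 ≡ 739^2 = 546121 ≡ 301 (mod 827)
149^256 ≡ 301^2 = 90601 ≡ 458 (mod 827)
149^512 ≡ 458^2 = 209764 ≡ 533 (mod 827)
149^1024 ≡ 533^2 = 284089 ≡ 428 (mod 827)
149^2048 ≡ 428^2 = 183184 ≡ 417 (mod 827)
149^3210 = 149^2048 × 149^1024 × 149^128 × 149^8 × 149^2 ≡ 417 × 428 × 301 × 353 × 699 (mod 827).
Accumulate the product:
417 × 428 = 178476 ≡ 671
671 × 301 = 201971 ≡ 183
183 × 353 = 64599 ≡ 93
93 × 699 = 65007 ≡ 501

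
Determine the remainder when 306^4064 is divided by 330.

306^1 ≡ 306 (mod 330)
306^2 ≡ 306^2 = 93636 ≡ 246 (mod 330)
306^4 ≡ 246^2 = 60516 ≡ 126 (mod 330)
306^8 ≡ 126^2 = 15876 ≡ 36 (mod 330)
306^16 ≡ 36^2 = 1296 ≡ 306 (mod 330)
306^32 ≡ 306^2 = 93636 ≡ 246 (mod 330)
306^64 ≡ 246^2 = 60516 ≡ 126 (mod 330)
306^128 ≡ 126^2 = 15876 ≡ 36 (mod 330)
306^256 ≡ 36^2 = 1296 ≡ 306 (mod 330)
306^512 ≡ 306^2 = 93636 ≡ 246 (mod 330)
306^1024 ≡ 246^2 = 60516 ≡ 126 (mod 330)
306^2048 ≡ 126^2 = 15876 ≡ 36 (mod 330)
306^4064 = 306^2048 * 306^1024 * 306^512 * 306^256 * 306^128 * 306^64 * 306^32 ≡ 36 * 126 * 246 * 306 * 36 * 126 * 246 (mod 330).
Accumulate the product:
36 * 126 = 4536 ≡ 246
246 * 246 = 60516 ≡ 126
126 * 306 = 38556 ≡ 276
276 * 36 = 9936 ≡ 36
36 * 126 = 4536 ≡ 246
246 * 246 = 60516 ≡ 126

126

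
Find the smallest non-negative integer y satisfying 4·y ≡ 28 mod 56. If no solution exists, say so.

gcd(4, 56) = 4, and 4 | 28, so solutions exist.
Divide through by 4: 1·y mod 14 = 7.
1⁻¹ ≡ 1 (mod 14).
y ≡ 1·7 ≡ 7 (mod 14).
The smallest non-negative solution is y = 7.

7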